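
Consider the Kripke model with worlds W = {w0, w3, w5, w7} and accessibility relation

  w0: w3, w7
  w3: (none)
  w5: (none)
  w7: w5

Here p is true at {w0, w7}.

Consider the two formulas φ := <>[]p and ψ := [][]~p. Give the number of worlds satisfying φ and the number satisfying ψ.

For <>[]p:
w0: successors {w3, w7}; []p there: w3:T, w7:F. ✓
w3: no successors, so <>[]p fails. ✗
w5: no successors, so <>[]p fails. ✗
w7: successors {w5}; []p there: w5:T. ✓
— 2 worlds.
For [][]~p:
w0: successors {w3, w7}; []~p there: w3:T, w7:T. ✓
w3: no successors, so [][]~p holds vacuously. ✓
w5: no successors, so [][]~p holds vacuously. ✓
w7: successors {w5}; []~p there: w5:T. ✓
— 4 worlds.

2 and 4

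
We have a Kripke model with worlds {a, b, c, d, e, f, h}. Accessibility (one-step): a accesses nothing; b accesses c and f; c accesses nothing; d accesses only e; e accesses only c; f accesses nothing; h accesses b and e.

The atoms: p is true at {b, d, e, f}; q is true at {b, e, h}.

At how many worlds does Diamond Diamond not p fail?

5

a: no successors, so Diamond Diamond not p fails. ✗
b: successors {c, f}; Diamond not p there: c:F, f:F. ✗
c: no successors, so Diamond Diamond not p fails. ✗
d: successors {e}; Diamond not p there: e:T. ✓
e: successors {c}; Diamond not p there: c:F. ✗
f: no successors, so Diamond Diamond not p fails. ✗
h: successors {b, e}; Diamond not p there: b:T, e:T. ✓
Satisfying worlds: {d, h}.
So Diamond Diamond not p fails at the other 5 worlds.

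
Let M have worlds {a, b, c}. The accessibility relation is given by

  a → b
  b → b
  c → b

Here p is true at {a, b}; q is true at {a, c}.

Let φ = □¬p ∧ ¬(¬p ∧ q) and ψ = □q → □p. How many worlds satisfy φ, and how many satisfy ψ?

0 and 3

For □¬p ∧ ¬(¬p ∧ q):
a: □¬p is F, ¬(¬p ∧ q) is T. ✗
b: □¬p is F, ¬(¬p ∧ q) is T. ✗
c: □¬p is F, ¬(¬p ∧ q) is F. ✗
— 0 worlds.
For □q → □p:
a: □q is F, □p is T. ✓
b: □q is F, □p is T. ✓
c: □q is F, □p is T. ✓
— 3 worlds.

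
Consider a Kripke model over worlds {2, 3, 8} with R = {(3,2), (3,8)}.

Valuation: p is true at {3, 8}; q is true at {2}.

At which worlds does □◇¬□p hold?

2: no successors, so □◇¬□p holds vacuously. ✓
3: successors {2, 8}; ◇¬□p there: 2:F, 8:F. ✗
8: no successors, so □◇¬□p holds vacuously. ✓

{2, 8}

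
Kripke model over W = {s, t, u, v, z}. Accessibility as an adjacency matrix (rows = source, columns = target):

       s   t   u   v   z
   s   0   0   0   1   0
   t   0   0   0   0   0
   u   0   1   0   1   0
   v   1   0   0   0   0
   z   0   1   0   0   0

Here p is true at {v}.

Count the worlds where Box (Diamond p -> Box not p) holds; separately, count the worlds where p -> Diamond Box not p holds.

4 and 4

For Box (Diamond p -> Box not p):
s: successors {v}; Diamond p -> Box not p there: v:T. ✓
t: no successors, so Box (Diamond p -> Box not p) holds vacuously. ✓
u: successors {t, v}; Diamond p -> Box not p there: t:T, v:T. ✓
v: successors {s}; Diamond p -> Box not p there: s:F. ✗
z: successors {t}; Diamond p -> Box not p there: t:T. ✓
— 4 worlds.
For p -> Diamond Box not p:
s: p is F, Diamond Box not p is T. ✓
t: p is F, Diamond Box not p is F. ✓
u: p is F, Diamond Box not p is T. ✓
v: p is T, Diamond Box not p is F. ✗
z: p is F, Diamond Box not p is T. ✓
— 4 worlds.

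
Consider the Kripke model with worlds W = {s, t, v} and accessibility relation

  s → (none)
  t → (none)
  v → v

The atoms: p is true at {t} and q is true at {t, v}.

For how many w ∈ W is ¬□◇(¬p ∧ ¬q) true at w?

s: □◇(¬p ∧ ¬q) is T. ✗
t: □◇(¬p ∧ ¬q) is T. ✗
v: □◇(¬p ∧ ¬q) is F. ✓
Satisfying worlds: {v}.

1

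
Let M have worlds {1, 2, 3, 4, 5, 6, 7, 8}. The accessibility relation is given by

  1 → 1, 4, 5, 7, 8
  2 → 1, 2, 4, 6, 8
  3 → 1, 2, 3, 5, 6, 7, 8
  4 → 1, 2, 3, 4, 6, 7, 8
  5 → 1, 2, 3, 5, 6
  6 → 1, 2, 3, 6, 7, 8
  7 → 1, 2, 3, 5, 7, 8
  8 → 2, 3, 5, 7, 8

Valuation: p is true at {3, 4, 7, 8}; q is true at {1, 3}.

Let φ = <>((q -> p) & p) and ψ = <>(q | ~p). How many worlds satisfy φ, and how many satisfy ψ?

8 and 8

For <>((q -> p) & p):
1: successors {1, 4, 5, 7, 8}; (q -> p) & p there: 1:F, 4:T, 5:F, 7:T, 8:T. ✓
2: successors {1, 2, 4, 6, 8}; (q -> p) & p there: 1:F, 2:F, 4:T, 6:F, 8:T. ✓
3: successors {1, 2, 3, 5, 6, 7, 8}; (q -> p) & p there: 1:F, 2:F, 3:T, 5:F, 6:F, 7:T, 8:T. ✓
4: successors {1, 2, 3, 4, 6, 7, 8}; (q -> p) & p there: 1:F, 2:F, 3:T, 4:T, 6:F, 7:T, 8:T. ✓
5: successors {1, 2, 3, 5, 6}; (q -> p) & p there: 1:F, 2:F, 3:T, 5:F, 6:F. ✓
6: successors {1, 2, 3, 6, 7, 8}; (q -> p) & p there: 1:F, 2:F, 3:T, 6:F, 7:T, 8:T. ✓
7: successors {1, 2, 3, 5, 7, 8}; (q -> p) & p there: 1:F, 2:F, 3:T, 5:F, 7:T, 8:T. ✓
8: successors {2, 3, 5, 7, 8}; (q -> p) & p there: 2:F, 3:T, 5:F, 7:T, 8:T. ✓
— 8 worlds.
For <>(q | ~p):
1: successors {1, 4, 5, 7, 8}; q | ~p there: 1:T, 4:F, 5:T, 7:F, 8:F. ✓
2: successors {1, 2, 4, 6, 8}; q | ~p there: 1:T, 2:T, 4:F, 6:T, 8:F. ✓
3: successors {1, 2, 3, 5, 6, 7, 8}; q | ~p there: 1:T, 2:T, 3:T, 5:T, 6:T, 7:F, 8:F. ✓
4: successors {1, 2, 3, 4, 6, 7, 8}; q | ~p there: 1:T, 2:T, 3:T, 4:F, 6:T, 7:F, 8:F. ✓
5: successors {1, 2, 3, 5, 6}; q | ~p there: 1:T, 2:T, 3:T, 5:T, 6:T. ✓
6: successors {1, 2, 3, 6, 7, 8}; q | ~p there: 1:T, 2:T, 3:T, 6:T, 7:F, 8:F. ✓
7: successors {1, 2, 3, 5, 7, 8}; q | ~p there: 1:T, 2:T, 3:T, 5:T, 7:F, 8:F. ✓
8: successors {2, 3, 5, 7, 8}; q | ~p there: 2:T, 3:T, 5:T, 7:F, 8:F. ✓
— 8 worlds.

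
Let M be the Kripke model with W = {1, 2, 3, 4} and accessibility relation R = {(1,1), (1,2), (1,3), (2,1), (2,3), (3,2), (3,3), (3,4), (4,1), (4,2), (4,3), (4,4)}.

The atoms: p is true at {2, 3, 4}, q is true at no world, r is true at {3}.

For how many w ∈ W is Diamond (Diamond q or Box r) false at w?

4

1: successors {1, 2, 3}; Diamond q or Box r there: 1:F, 2:F, 3:F. ✗
2: successors {1, 3}; Diamond q or Box r there: 1:F, 3:F. ✗
3: successors {2, 3, 4}; Diamond q or Box r there: 2:F, 3:F, 4:F. ✗
4: successors {1, 2, 3, 4}; Diamond q or Box r there: 1:F, 2:F, 3:F, 4:F. ✗
Satisfying worlds: ∅.
So Diamond (Diamond q or Box r) fails at the other 4 worlds.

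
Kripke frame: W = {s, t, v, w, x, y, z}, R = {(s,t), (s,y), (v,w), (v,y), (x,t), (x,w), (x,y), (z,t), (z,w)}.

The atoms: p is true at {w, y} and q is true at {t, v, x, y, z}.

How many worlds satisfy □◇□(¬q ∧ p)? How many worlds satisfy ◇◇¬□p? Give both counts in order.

For □◇□(¬q ∧ p):
s: successors {t, y}; ◇□(¬q ∧ p) there: t:F, y:F. ✗
t: no successors, so □◇□(¬q ∧ p) holds vacuously. ✓
v: successors {w, y}; ◇□(¬q ∧ p) there: w:F, y:F. ✗
w: no successors, so □◇□(¬q ∧ p) holds vacuously. ✓
x: successors {t, w, y}; ◇□(¬q ∧ p) there: t:F, w:F, y:F. ✗
y: no successors, so □◇□(¬q ∧ p) holds vacuously. ✓
z: successors {t, w}; ◇□(¬q ∧ p) there: t:F, w:F. ✗
— 3 worlds.
For ◇◇¬□p:
s: successors {t, y}; ◇¬□p there: t:F, y:F. ✗
t: no successors, so ◇◇¬□p fails. ✗
v: successors {w, y}; ◇¬□p there: w:F, y:F. ✗
w: no successors, so ◇◇¬□p fails. ✗
x: successors {t, w, y}; ◇¬□p there: t:F, w:F, y:F. ✗
y: no successors, so ◇◇¬□p fails. ✗
z: successors {t, w}; ◇¬□p there: t:F, w:F. ✗
— 0 worlds.

3 and 0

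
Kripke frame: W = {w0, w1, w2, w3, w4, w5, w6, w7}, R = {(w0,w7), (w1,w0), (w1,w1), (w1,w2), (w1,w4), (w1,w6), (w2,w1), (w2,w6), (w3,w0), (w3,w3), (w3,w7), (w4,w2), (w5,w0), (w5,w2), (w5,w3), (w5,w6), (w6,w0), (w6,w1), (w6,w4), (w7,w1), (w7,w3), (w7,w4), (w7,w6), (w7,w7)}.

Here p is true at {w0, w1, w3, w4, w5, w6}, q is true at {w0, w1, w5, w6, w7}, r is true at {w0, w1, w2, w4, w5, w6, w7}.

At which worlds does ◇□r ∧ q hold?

{w1, w5, w6, w7}

w0: ◇□r is F, q is T. ✗
w1: ◇□r is T, q is T. ✓
w2: ◇□r is T, q is F. ✗
w3: ◇□r is T, q is F. ✗
w4: ◇□r is T, q is F. ✗
w5: ◇□r is T, q is T. ✓
w6: ◇□r is T, q is T. ✓
w7: ◇□r is T, q is T. ✓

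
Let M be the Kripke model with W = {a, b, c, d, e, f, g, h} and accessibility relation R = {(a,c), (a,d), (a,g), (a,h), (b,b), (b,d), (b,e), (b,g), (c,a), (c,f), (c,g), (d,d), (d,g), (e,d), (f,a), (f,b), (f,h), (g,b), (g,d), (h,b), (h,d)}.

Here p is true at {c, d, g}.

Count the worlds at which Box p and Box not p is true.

0

a: Box p is F, Box not p is F. ✗
b: Box p is F, Box not p is F. ✗
c: Box p is F, Box not p is F. ✗
d: Box p is T, Box not p is F. ✗
e: Box p is T, Box not p is F. ✗
f: Box p is F, Box not p is T. ✗
g: Box p is F, Box not p is F. ✗
h: Box p is F, Box not p is F. ✗
Satisfying worlds: ∅.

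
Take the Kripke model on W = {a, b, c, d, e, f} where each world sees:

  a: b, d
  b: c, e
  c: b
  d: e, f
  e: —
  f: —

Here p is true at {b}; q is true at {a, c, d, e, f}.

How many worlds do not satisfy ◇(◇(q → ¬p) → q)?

a: successors {b, d}; ◇(q → ¬p) → q there: b:F, d:T. ✓
b: successors {c, e}; ◇(q → ¬p) → q there: c:T, e:T. ✓
c: successors {b}; ◇(q → ¬p) → q there: b:F. ✗
d: successors {e, f}; ◇(q → ¬p) → q there: e:T, f:T. ✓
e: no successors, so ◇(◇(q → ¬p) → q) fails. ✗
f: no successors, so ◇(◇(q → ¬p) → q) fails. ✗
Satisfying worlds: {a, b, d}.
So ◇(◇(q → ¬p) → q) fails at the other 3 worlds.

3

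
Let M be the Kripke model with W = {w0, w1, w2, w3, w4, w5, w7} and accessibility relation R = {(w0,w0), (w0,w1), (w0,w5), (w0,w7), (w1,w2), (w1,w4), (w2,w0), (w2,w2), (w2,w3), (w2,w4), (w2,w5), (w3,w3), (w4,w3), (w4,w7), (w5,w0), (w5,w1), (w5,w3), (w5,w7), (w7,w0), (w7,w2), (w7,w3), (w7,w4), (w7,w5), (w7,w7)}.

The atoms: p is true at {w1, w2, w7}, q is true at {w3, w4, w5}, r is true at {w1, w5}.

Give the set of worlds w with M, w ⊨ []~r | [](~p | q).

w0: []~r is F, [](~p | q) is F. ✗
w1: []~r is T, [](~p | q) is F. ✓
w2: []~r is F, [](~p | q) is F. ✗
w3: []~r is T, [](~p | q) is T. ✓
w4: []~r is T, [](~p | q) is F. ✓
w5: []~r is F, [](~p | q) is F. ✗
w7: []~r is F, [](~p | q) is F. ✗

{w1, w3, w4}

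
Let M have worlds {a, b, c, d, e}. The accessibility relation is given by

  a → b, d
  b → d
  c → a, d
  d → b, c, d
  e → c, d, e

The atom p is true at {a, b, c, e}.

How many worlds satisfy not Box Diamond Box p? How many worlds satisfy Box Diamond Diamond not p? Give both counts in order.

5 and 5

For not Box Diamond Box p:
a: Box Diamond Box p is F. ✓
b: Box Diamond Box p is F. ✓
c: Box Diamond Box p is F. ✓
d: Box Diamond Box p is F. ✓
e: Box Diamond Box p is F. ✓
— 5 worlds.
For Box Diamond Diamond not p:
a: successors {b, d}; Diamond Diamond not p there: b:T, d:T. ✓
b: successors {d}; Diamond Diamond not p there: d:T. ✓
c: successors {a, d}; Diamond Diamond not p there: a:T, d:T. ✓
d: successors {b, c, d}; Diamond Diamond not p there: b:T, c:T, d:T. ✓
e: successors {c, d, e}; Diamond Diamond not p there: c:T, d:T, e:T. ✓
— 5 worlds.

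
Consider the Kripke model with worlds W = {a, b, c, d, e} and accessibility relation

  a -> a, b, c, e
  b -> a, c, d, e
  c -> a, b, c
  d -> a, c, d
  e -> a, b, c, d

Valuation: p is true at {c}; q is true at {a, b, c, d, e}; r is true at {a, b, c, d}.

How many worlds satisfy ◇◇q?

5

a: successors {a, b, c, e}; ◇q there: a:T, b:T, c:T, e:T. ✓
b: successors {a, c, d, e}; ◇q there: a:T, c:T, d:T, e:T. ✓
c: successors {a, b, c}; ◇q there: a:T, b:T, c:T. ✓
d: successors {a, c, d}; ◇q there: a:T, c:T, d:T. ✓
e: successors {a, b, c, d}; ◇q there: a:T, b:T, c:T, d:T. ✓
Satisfying worlds: {a, b, c, d, e}.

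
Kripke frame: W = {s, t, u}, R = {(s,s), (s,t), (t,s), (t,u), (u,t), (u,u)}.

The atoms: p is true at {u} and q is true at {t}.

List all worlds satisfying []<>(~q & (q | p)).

{u}

s: successors {s, t}; <>(~q & (q | p)) there: s:F, t:T. ✗
t: successors {s, u}; <>(~q & (q | p)) there: s:F, u:T. ✗
u: successors {t, u}; <>(~q & (q | p)) there: t:T, u:T. ✓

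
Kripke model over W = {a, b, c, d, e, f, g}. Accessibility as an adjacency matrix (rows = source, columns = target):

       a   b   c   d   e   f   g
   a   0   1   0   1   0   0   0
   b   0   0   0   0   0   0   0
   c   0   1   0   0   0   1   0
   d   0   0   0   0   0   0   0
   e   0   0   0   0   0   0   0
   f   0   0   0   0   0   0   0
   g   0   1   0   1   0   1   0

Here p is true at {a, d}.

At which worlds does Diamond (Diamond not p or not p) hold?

a: successors {b, d}; Diamond not p or not p there: b:T, d:F. ✓
b: no successors, so Diamond (Diamond not p or not p) fails. ✗
c: successors {b, f}; Diamond not p or not p there: b:T, f:T. ✓
d: no successors, so Diamond (Diamond not p or not p) fails. ✗
e: no successors, so Diamond (Diamond not p or not p) fails. ✗
f: no successors, so Diamond (Diamond not p or not p) fails. ✗
g: successors {b, d, f}; Diamond not p or not p there: b:T, d:F, f:T. ✓

{a, c, g}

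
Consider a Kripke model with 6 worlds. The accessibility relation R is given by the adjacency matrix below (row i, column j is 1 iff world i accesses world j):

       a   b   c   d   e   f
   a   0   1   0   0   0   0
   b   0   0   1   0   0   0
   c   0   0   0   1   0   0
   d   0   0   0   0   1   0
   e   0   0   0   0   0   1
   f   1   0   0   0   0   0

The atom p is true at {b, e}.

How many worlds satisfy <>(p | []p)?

4

a: successors {b}; p | []p there: b:T. ✓
b: successors {c}; p | []p there: c:F. ✗
c: successors {d}; p | []p there: d:T. ✓
d: successors {e}; p | []p there: e:T. ✓
e: successors {f}; p | []p there: f:F. ✗
f: successors {a}; p | []p there: a:T. ✓
Satisfying worlds: {a, c, d, f}.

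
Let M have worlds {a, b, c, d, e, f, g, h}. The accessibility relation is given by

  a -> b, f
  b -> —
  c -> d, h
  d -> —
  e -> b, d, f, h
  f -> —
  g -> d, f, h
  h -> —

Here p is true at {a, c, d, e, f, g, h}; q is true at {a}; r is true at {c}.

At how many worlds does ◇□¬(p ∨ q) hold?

4

a: successors {b, f}; □¬(p ∨ q) there: b:T, f:T. ✓
b: no successors, so ◇□¬(p ∨ q) fails. ✗
c: successors {d, h}; □¬(p ∨ q) there: d:T, h:T. ✓
d: no successors, so ◇□¬(p ∨ q) fails. ✗
e: successors {b, d, f, h}; □¬(p ∨ q) there: b:T, d:T, f:T, h:T. ✓
f: no successors, so ◇□¬(p ∨ q) fails. ✗
g: successors {d, f, h}; □¬(p ∨ q) there: d:T, f:T, h:T. ✓
h: no successors, so ◇□¬(p ∨ q) fails. ✗
Satisfying worlds: {a, c, e, g}.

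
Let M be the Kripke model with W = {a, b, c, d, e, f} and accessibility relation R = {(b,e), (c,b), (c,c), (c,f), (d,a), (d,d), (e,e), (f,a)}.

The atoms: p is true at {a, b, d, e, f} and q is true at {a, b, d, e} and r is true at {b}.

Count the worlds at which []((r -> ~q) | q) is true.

a: no successors, so []((r -> ~q) | q) holds vacuously. ✓
b: successors {e}; (r -> ~q) | q there: e:T. ✓
c: successors {b, c, f}; (r -> ~q) | q there: b:T, c:T, f:T. ✓
d: successors {a, d}; (r -> ~q) | q there: a:T, d:T. ✓
e: successors {e}; (r -> ~q) | q there: e:T. ✓
f: successors {a}; (r -> ~q) | q there: a:T. ✓
Satisfying worlds: {a, b, c, d, e, f}.

6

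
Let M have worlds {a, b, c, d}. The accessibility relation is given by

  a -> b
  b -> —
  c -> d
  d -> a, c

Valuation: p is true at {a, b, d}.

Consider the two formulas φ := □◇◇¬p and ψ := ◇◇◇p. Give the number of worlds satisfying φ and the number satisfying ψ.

1 and 2

For □◇◇¬p:
a: successors {b}; ◇◇¬p there: b:F. ✗
b: no successors, so □◇◇¬p holds vacuously. ✓
c: successors {d}; ◇◇¬p there: d:F. ✗
d: successors {a, c}; ◇◇¬p there: a:F, c:T. ✗
— 1 world.
For ◇◇◇p:
a: successors {b}; ◇◇p there: b:F. ✗
b: no successors, so ◇◇◇p fails. ✗
c: successors {d}; ◇◇p there: d:T. ✓
d: successors {a, c}; ◇◇p there: a:F, c:T. ✓
— 2 worlds.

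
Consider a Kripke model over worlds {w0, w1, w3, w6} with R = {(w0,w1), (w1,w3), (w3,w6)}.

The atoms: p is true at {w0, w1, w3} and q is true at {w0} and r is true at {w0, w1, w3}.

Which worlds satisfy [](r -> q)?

{w3, w6}

w0: successors {w1}; r -> q there: w1:F. ✗
w1: successors {w3}; r -> q there: w3:F. ✗
w3: successors {w6}; r -> q there: w6:T. ✓
w6: no successors, so [](r -> q) holds vacuously. ✓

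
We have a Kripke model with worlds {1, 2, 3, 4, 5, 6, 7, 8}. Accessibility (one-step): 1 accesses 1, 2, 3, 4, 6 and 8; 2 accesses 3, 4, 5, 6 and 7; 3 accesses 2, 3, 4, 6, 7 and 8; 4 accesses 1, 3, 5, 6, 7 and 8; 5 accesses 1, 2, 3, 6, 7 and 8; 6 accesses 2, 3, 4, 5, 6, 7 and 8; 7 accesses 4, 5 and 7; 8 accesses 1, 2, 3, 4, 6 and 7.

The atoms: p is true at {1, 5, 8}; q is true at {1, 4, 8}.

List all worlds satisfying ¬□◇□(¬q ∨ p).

{2, 4, 6, 7}

1: □◇□(¬q ∨ p) is T. ✗
2: □◇□(¬q ∨ p) is F. ✓
3: □◇□(¬q ∨ p) is T. ✗
4: □◇□(¬q ∨ p) is F. ✓
5: □◇□(¬q ∨ p) is T. ✗
6: □◇□(¬q ∨ p) is F. ✓
7: □◇□(¬q ∨ p) is F. ✓
8: □◇□(¬q ∨ p) is T. ✗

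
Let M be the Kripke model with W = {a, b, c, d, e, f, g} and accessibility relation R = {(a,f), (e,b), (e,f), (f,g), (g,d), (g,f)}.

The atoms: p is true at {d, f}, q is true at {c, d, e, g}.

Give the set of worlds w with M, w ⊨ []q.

{b, c, d, f}

a: successors {f}; q there: f:F. ✗
b: no successors, so []q holds vacuously. ✓
c: no successors, so []q holds vacuously. ✓
d: no successors, so []q holds vacuously. ✓
e: successors {b, f}; q there: b:F, f:F. ✗
f: successors {g}; q there: g:T. ✓
g: successors {d, f}; q there: d:T, f:F. ✗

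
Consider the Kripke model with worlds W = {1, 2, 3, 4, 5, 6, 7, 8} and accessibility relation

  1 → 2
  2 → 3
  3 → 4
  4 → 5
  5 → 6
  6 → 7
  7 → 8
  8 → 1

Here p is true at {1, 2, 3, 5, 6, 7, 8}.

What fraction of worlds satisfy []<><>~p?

1: successors {2}; <><>~p there: 2:T. ✓
2: successors {3}; <><>~p there: 3:F. ✗
3: successors {4}; <><>~p there: 4:F. ✗
4: successors {5}; <><>~p there: 5:F. ✗
5: successors {6}; <><>~p there: 6:F. ✗
6: successors {7}; <><>~p there: 7:F. ✗
7: successors {8}; <><>~p there: 8:F. ✗
8: successors {1}; <><>~p there: 1:F. ✗
That's 1 of 8 worlds, so 1/8.

1/8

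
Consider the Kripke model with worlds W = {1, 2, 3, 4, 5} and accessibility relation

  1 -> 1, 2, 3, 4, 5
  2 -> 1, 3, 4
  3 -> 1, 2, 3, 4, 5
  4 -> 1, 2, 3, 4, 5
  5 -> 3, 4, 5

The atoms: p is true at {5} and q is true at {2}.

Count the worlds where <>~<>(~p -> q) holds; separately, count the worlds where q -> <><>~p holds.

3 and 5

For <>~<>(~p -> q):
1: successors {1, 2, 3, 4, 5}; ~<>(~p -> q) there: 1:F, 2:T, 3:F, 4:F, 5:F. ✓
2: successors {1, 3, 4}; ~<>(~p -> q) there: 1:F, 3:F, 4:F. ✗
3: successors {1, 2, 3, 4, 5}; ~<>(~p -> q) there: 1:F, 2:T, 3:F, 4:F, 5:F. ✓
4: successors {1, 2, 3, 4, 5}; ~<>(~p -> q) there: 1:F, 2:T, 3:F, 4:F, 5:F. ✓
5: successors {3, 4, 5}; ~<>(~p -> q) there: 3:F, 4:F, 5:F. ✗
— 3 worlds.
For q -> <><>~p:
1: q is F, <><>~p is T. ✓
2: q is T, <><>~p is T. ✓
3: q is F, <><>~p is T. ✓
4: q is F, <><>~p is T. ✓
5: q is F, <><>~p is T. ✓
— 5 worlds.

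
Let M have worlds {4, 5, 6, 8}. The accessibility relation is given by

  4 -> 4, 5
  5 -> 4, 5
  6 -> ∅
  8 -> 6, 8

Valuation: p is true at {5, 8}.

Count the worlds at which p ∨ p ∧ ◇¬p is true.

4: p is F, p ∧ ◇¬p is F. ✗
5: p is T, p ∧ ◇¬p is T. ✓
6: p is F, p ∧ ◇¬p is F. ✗
8: p is T, p ∧ ◇¬p is T. ✓
Satisfying worlds: {5, 8}.

2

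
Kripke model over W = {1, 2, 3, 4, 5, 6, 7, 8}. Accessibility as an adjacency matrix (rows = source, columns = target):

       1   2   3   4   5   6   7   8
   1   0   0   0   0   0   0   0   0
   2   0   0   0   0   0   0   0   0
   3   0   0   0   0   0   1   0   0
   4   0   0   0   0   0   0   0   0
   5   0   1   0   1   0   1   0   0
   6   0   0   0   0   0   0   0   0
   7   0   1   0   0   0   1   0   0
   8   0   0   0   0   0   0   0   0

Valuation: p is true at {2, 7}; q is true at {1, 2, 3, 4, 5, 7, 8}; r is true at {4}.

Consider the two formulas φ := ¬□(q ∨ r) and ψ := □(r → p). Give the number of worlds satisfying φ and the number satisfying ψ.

For ¬□(q ∨ r):
1: □(q ∨ r) is T. ✗
2: □(q ∨ r) is T. ✗
3: □(q ∨ r) is F. ✓
4: □(q ∨ r) is T. ✗
5: □(q ∨ r) is F. ✓
6: □(q ∨ r) is T. ✗
7: □(q ∨ r) is F. ✓
8: □(q ∨ r) is T. ✗
— 3 worlds.
For □(r → p):
1: no successors, so □(r → p) holds vacuously. ✓
2: no successors, so □(r → p) holds vacuously. ✓
3: successors {6}; r → p there: 6:T. ✓
4: no successors, so □(r → p) holds vacuously. ✓
5: successors {2, 4, 6}; r → p there: 2:T, 4:F, 6:T. ✗
6: no successors, so □(r → p) holds vacuously. ✓
7: successors {2, 6}; r → p there: 2:T, 6:T. ✓
8: no successors, so □(r → p) holds vacuously. ✓
— 7 worlds.

3 and 7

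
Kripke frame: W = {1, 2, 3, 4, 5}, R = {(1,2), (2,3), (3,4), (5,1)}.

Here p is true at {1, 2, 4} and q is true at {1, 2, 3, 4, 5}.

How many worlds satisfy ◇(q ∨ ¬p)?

4

1: successors {2}; q ∨ ¬p there: 2:T. ✓
2: successors {3}; q ∨ ¬p there: 3:T. ✓
3: successors {4}; q ∨ ¬p there: 4:T. ✓
4: no successors, so ◇(q ∨ ¬p) fails. ✗
5: successors {1}; q ∨ ¬p there: 1:T. ✓
Satisfying worlds: {1, 2, 3, 5}.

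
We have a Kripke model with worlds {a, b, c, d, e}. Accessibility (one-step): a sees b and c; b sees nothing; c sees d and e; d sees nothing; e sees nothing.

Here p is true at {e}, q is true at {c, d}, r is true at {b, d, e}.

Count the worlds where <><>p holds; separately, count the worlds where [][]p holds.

For <><>p:
a: successors {b, c}; <>p there: b:F, c:T. ✓
b: no successors, so <><>p fails. ✗
c: successors {d, e}; <>p there: d:F, e:F. ✗
d: no successors, so <><>p fails. ✗
e: no successors, so <><>p fails. ✗
— 1 world.
For [][]p:
a: successors {b, c}; []p there: b:T, c:F. ✗
b: no successors, so [][]p holds vacuously. ✓
c: successors {d, e}; []p there: d:T, e:T. ✓
d: no successors, so [][]p holds vacuously. ✓
e: no successors, so [][]p holds vacuously. ✓
— 4 worlds.

1 and 4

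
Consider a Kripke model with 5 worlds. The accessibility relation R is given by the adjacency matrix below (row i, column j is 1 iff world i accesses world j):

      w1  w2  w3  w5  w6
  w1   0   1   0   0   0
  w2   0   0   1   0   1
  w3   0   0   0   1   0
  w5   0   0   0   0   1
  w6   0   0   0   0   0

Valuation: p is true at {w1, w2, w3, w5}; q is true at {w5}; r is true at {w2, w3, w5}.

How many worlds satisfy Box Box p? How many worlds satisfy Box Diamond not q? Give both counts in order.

3 and 3

For Box Box p:
w1: successors {w2}; Box p there: w2:F. ✗
w2: successors {w3, w6}; Box p there: w3:T, w6:T. ✓
w3: successors {w5}; Box p there: w5:F. ✗
w5: successors {w6}; Box p there: w6:T. ✓
w6: no successors, so Box Box p holds vacuously. ✓
— 3 worlds.
For Box Diamond not q:
w1: successors {w2}; Diamond not q there: w2:T. ✓
w2: successors {w3, w6}; Diamond not q there: w3:F, w6:F. ✗
w3: successors {w5}; Diamond not q there: w5:T. ✓
w5: successors {w6}; Diamond not q there: w6:F. ✗
w6: no successors, so Box Diamond not q holds vacuously. ✓
— 3 worlds.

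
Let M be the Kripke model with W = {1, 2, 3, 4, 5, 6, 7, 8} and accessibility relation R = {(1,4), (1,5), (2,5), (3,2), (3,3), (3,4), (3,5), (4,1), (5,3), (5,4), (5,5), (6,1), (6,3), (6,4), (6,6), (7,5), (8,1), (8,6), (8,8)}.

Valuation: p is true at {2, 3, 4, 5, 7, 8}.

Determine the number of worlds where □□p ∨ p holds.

6

1: □□p is F, p is F. ✗
2: □□p is T, p is T. ✓
3: □□p is F, p is T. ✓
4: □□p is T, p is T. ✓
5: □□p is F, p is T. ✓
6: □□p is F, p is F. ✗
7: □□p is T, p is T. ✓
8: □□p is F, p is T. ✓
Satisfying worlds: {2, 3, 4, 5, 7, 8}.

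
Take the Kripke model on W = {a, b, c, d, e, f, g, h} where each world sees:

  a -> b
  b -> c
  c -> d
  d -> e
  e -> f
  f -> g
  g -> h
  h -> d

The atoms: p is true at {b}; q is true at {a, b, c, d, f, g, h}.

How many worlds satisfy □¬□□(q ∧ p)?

8

a: successors {b}; ¬□□(q ∧ p) there: b:T. ✓
b: successors {c}; ¬□□(q ∧ p) there: c:T. ✓
c: successors {d}; ¬□□(q ∧ p) there: d:T. ✓
d: successors {e}; ¬□□(q ∧ p) there: e:T. ✓
e: successors {f}; ¬□□(q ∧ p) there: f:T. ✓
f: successors {g}; ¬□□(q ∧ p) there: g:T. ✓
g: successors {h}; ¬□□(q ∧ p) there: h:T. ✓
h: successors {d}; ¬□□(q ∧ p) there: d:T. ✓
Satisfying worlds: {a, b, c, d, e, f, g, h}.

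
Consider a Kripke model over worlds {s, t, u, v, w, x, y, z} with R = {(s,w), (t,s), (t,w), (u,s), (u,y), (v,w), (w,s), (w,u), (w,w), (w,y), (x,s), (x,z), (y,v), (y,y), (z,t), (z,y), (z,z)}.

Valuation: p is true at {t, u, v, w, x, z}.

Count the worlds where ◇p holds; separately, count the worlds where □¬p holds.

For ◇p:
s: successors {w}; p there: w:T. ✓
t: successors {s, w}; p there: s:F, w:T. ✓
u: successors {s, y}; p there: s:F, y:F. ✗
v: successors {w}; p there: w:T. ✓
w: successors {s, u, w, y}; p there: s:F, u:T, w:T, y:F. ✓
x: successors {s, z}; p there: s:F, z:T. ✓
y: successors {v, y}; p there: v:T, y:F. ✓
z: successors {t, y, z}; p there: t:T, y:F, z:T. ✓
— 7 worlds.
For □¬p:
s: successors {w}; ¬p there: w:F. ✗
t: successors {s, w}; ¬p there: s:T, w:F. ✗
u: successors {s, y}; ¬p there: s:T, y:T. ✓
v: successors {w}; ¬p there: w:F. ✗
w: successors {s, u, w, y}; ¬p there: s:T, u:F, w:F, y:T. ✗
x: successors {s, z}; ¬p there: s:T, z:F. ✗
y: successors {v, y}; ¬p there: v:F, y:T. ✗
z: successors {t, y, z}; ¬p there: t:F, y:T, z:F. ✗
— 1 world.

7 and 1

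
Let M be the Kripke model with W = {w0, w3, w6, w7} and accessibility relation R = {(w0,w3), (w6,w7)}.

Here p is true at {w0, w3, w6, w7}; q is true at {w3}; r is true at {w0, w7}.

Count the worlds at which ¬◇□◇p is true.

2

w0: ◇□◇p is T. ✗
w3: ◇□◇p is F. ✓
w6: ◇□◇p is T. ✗
w7: ◇□◇p is F. ✓
Satisfying worlds: {w3, w7}.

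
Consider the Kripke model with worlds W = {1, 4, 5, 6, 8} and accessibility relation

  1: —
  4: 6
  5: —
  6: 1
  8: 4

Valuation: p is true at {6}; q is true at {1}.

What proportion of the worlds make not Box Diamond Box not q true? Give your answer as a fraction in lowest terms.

1: Box Diamond Box not q is T. ✗
4: Box Diamond Box not q is T. ✗
5: Box Diamond Box not q is T. ✗
6: Box Diamond Box not q is F. ✓
8: Box Diamond Box not q is F. ✓
That's 2 of 5 worlds, so 2/5.

2/5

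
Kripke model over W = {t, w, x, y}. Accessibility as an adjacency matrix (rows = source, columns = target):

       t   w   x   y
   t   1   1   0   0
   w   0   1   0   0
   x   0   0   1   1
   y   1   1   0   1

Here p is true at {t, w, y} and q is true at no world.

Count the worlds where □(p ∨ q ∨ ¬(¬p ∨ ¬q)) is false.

1

t: successors {t, w}; p ∨ q ∨ ¬(¬p ∨ ¬q) there: t:T, w:T. ✓
w: successors {w}; p ∨ q ∨ ¬(¬p ∨ ¬q) there: w:T. ✓
x: successors {x, y}; p ∨ q ∨ ¬(¬p ∨ ¬q) there: x:F, y:T. ✗
y: successors {t, w, y}; p ∨ q ∨ ¬(¬p ∨ ¬q) there: t:T, w:T, y:T. ✓
Satisfying worlds: {t, w, y}.
So □(p ∨ q ∨ ¬(¬p ∨ ¬q)) fails at the other 1 world.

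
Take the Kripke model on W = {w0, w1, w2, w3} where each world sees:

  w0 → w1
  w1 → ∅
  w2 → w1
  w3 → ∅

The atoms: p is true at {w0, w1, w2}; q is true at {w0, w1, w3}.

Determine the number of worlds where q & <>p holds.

w0: q is T, <>p is T. ✓
w1: q is T, <>p is F. ✗
w2: q is F, <>p is T. ✗
w3: q is T, <>p is F. ✗
Satisfying worlds: {w0}.

1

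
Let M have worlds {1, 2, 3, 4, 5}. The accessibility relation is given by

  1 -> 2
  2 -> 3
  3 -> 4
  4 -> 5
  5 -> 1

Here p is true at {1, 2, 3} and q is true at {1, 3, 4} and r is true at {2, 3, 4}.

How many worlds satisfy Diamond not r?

1: successors {2}; not r there: 2:F. ✗
2: successors {3}; not r there: 3:F. ✗
3: successors {4}; not r there: 4:F. ✗
4: successors {5}; not r there: 5:T. ✓
5: successors {1}; not r there: 1:T. ✓
Satisfying worlds: {4, 5}.

2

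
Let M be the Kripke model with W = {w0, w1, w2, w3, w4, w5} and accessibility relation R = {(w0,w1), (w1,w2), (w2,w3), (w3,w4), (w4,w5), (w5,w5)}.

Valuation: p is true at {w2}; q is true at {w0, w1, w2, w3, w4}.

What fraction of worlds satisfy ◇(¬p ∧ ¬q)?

w0: successors {w1}; ¬p ∧ ¬q there: w1:F. ✗
w1: successors {w2}; ¬p ∧ ¬q there: w2:F. ✗
w2: successors {w3}; ¬p ∧ ¬q there: w3:F. ✗
w3: successors {w4}; ¬p ∧ ¬q there: w4:F. ✗
w4: successors {w5}; ¬p ∧ ¬q there: w5:T. ✓
w5: successors {w5}; ¬p ∧ ¬q there: w5:T. ✓
That's 2 of 6 worlds, so 2/6 = 1/3.

1/3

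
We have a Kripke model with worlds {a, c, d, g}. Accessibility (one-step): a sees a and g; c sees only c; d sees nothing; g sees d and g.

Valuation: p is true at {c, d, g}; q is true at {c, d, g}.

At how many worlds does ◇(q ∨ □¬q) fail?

1

a: successors {a, g}; q ∨ □¬q there: a:F, g:T. ✓
c: successors {c}; q ∨ □¬q there: c:T. ✓
d: no successors, so ◇(q ∨ □¬q) fails. ✗
g: successors {d, g}; q ∨ □¬q there: d:T, g:T. ✓
Satisfying worlds: {a, c, g}.
So ◇(q ∨ □¬q) fails at the other 1 world.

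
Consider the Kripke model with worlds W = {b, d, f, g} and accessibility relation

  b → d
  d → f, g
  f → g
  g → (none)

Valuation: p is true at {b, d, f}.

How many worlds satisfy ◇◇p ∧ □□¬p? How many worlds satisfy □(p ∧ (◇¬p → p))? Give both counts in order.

For ◇◇p ∧ □□¬p:
b: ◇◇p is T, □□¬p is F. ✗
d: ◇◇p is F, □□¬p is T. ✗
f: ◇◇p is F, □□¬p is T. ✗
g: ◇◇p is F, □□¬p is T. ✗
— 0 worlds.
For □(p ∧ (◇¬p → p)):
b: successors {d}; p ∧ (◇¬p → p) there: d:T. ✓
d: successors {f, g}; p ∧ (◇¬p → p) there: f:T, g:F. ✗
f: successors {g}; p ∧ (◇¬p → p) there: g:F. ✗
g: no successors, so □(p ∧ (◇¬p → p)) holds vacuously. ✓
— 2 worlds.

0 and 2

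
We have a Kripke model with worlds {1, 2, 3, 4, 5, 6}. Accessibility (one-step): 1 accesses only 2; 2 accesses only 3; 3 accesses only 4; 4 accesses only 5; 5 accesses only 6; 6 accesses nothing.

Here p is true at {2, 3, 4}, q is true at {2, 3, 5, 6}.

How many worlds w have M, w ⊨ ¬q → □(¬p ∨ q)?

1: ¬q is T, □(¬p ∨ q) is T. ✓
2: ¬q is F, □(¬p ∨ q) is T. ✓
3: ¬q is F, □(¬p ∨ q) is F. ✓
4: ¬q is T, □(¬p ∨ q) is T. ✓
5: ¬q is F, □(¬p ∨ q) is T. ✓
6: ¬q is F, □(¬p ∨ q) is T. ✓
Satisfying worlds: {1, 2, 3, 4, 5, 6}.

6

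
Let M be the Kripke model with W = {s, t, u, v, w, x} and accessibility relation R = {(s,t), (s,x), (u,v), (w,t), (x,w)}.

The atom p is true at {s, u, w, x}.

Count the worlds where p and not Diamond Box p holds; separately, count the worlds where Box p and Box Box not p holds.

For p and not Diamond Box p:
s: p is T, not Diamond Box p is F. ✗
t: p is F, not Diamond Box p is T. ✗
u: p is T, not Diamond Box p is F. ✗
v: p is F, not Diamond Box p is T. ✗
w: p is T, not Diamond Box p is F. ✗
x: p is T, not Diamond Box p is T. ✓
— 1 world.
For Box p and Box Box not p:
s: Box p is F, Box Box not p is F. ✗
t: Box p is T, Box Box not p is T. ✓
u: Box p is F, Box Box not p is T. ✗
v: Box p is T, Box Box not p is T. ✓
w: Box p is F, Box Box not p is T. ✗
x: Box p is T, Box Box not p is T. ✓
— 3 worlds.

1 and 3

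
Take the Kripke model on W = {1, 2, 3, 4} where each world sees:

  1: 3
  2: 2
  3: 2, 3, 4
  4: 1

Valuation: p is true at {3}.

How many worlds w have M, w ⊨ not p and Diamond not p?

2

1: not p is T, Diamond not p is F. ✗
2: not p is T, Diamond not p is T. ✓
3: not p is F, Diamond not p is T. ✗
4: not p is T, Diamond not p is T. ✓
Satisfying worlds: {2, 4}.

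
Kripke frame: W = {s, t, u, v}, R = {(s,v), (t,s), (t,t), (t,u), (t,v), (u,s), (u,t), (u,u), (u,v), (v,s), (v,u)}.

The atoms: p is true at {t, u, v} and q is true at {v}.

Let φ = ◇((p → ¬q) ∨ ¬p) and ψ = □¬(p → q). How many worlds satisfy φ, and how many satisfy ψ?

3 and 0

For ◇((p → ¬q) ∨ ¬p):
s: successors {v}; (p → ¬q) ∨ ¬p there: v:F. ✗
t: successors {s, t, u, v}; (p → ¬q) ∨ ¬p there: s:T, t:T, u:T, v:F. ✓
u: successors {s, t, u, v}; (p → ¬q) ∨ ¬p there: s:T, t:T, u:T, v:F. ✓
v: successors {s, u}; (p → ¬q) ∨ ¬p there: s:T, u:T. ✓
— 3 worlds.
For □¬(p → q):
s: successors {v}; ¬(p → q) there: v:F. ✗
t: successors {s, t, u, v}; ¬(p → q) there: s:F, t:T, u:T, v:F. ✗
u: successors {s, t, u, v}; ¬(p → q) there: s:F, t:T, u:T, v:F. ✗
v: successors {s, u}; ¬(p → q) there: s:F, u:T. ✗
— 0 worlds.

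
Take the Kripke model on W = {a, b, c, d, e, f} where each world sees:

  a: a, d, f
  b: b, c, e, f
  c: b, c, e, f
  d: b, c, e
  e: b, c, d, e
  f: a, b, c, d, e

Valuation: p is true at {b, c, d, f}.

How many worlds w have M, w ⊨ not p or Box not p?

2

a: not p is T, Box not p is F. ✓
b: not p is F, Box not p is F. ✗
c: not p is F, Box not p is F. ✗
d: not p is F, Box not p is F. ✗
e: not p is T, Box not p is F. ✓
f: not p is F, Box not p is F. ✗
Satisfying worlds: {a, e}.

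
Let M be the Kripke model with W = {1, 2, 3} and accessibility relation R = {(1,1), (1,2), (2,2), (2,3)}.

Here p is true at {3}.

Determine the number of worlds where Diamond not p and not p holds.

1: Diamond not p is T, not p is T. ✓
2: Diamond not p is T, not p is T. ✓
3: Diamond not p is F, not p is F. ✗
Satisfying worlds: {1, 2}.

2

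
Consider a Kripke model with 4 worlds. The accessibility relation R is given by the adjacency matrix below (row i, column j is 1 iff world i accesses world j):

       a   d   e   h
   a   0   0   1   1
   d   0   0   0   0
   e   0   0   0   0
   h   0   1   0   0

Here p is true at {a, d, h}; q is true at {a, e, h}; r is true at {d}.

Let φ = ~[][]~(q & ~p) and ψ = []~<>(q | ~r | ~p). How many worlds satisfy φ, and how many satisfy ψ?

For ~[][]~(q & ~p):
a: [][]~(q & ~p) is T. ✗
d: [][]~(q & ~p) is T. ✗
e: [][]~(q & ~p) is T. ✗
h: [][]~(q & ~p) is T. ✗
— 0 worlds.
For []~<>(q | ~r | ~p):
a: successors {e, h}; ~<>(q | ~r | ~p) there: e:T, h:T. ✓
d: no successors, so []~<>(q | ~r | ~p) holds vacuously. ✓
e: no successors, so []~<>(q | ~r | ~p) holds vacuously. ✓
h: successors {d}; ~<>(q | ~r | ~p) there: d:T. ✓
— 4 worlds.

0 and 4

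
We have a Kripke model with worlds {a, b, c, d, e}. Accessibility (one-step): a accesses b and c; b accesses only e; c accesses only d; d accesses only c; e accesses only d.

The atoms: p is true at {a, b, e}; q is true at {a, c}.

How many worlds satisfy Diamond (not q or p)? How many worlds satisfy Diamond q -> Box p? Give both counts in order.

For Diamond (not q or p):
a: successors {b, c}; not q or p there: b:T, c:F. ✓
b: successors {e}; not q or p there: e:T. ✓
c: successors {d}; not q or p there: d:T. ✓
d: successors {c}; not q or p there: c:F. ✗
e: successors {d}; not q or p there: d:T. ✓
— 4 worlds.
For Diamond q -> Box p:
a: Diamond q is T, Box p is F. ✗
b: Diamond q is F, Box p is T. ✓
c: Diamond q is F, Box p is F. ✓
d: Diamond q is T, Box p is F. ✗
e: Diamond q is F, Box p is F. ✓
— 3 worlds.

4 and 3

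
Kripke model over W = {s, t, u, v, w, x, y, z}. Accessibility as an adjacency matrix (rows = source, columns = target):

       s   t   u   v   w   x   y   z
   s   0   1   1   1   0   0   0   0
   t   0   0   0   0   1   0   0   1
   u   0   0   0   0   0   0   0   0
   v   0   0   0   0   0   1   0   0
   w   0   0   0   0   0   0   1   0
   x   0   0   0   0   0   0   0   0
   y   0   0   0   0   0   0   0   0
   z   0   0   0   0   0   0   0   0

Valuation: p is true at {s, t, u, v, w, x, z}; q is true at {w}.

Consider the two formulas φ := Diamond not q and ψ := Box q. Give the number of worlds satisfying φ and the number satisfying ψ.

For Diamond not q:
s: successors {t, u, v}; not q there: t:T, u:T, v:T. ✓
t: successors {w, z}; not q there: w:F, z:T. ✓
u: no successors, so Diamond not q fails. ✗
v: successors {x}; not q there: x:T. ✓
w: successors {y}; not q there: y:T. ✓
x: no successors, so Diamond not q fails. ✗
y: no successors, so Diamond not q fails. ✗
z: no successors, so Diamond not q fails. ✗
— 4 worlds.
For Box q:
s: successors {t, u, v}; q there: t:F, u:F, v:F. ✗
t: successors {w, z}; q there: w:T, z:F. ✗
u: no successors, so Box q holds vacuously. ✓
v: successors {x}; q there: x:F. ✗
w: successors {y}; q there: y:F. ✗
x: no successors, so Box q holds vacuously. ✓
y: no successors, so Box q holds vacuously. ✓
z: no successors, so Box q holds vacuously. ✓
— 4 worlds.

4 and 4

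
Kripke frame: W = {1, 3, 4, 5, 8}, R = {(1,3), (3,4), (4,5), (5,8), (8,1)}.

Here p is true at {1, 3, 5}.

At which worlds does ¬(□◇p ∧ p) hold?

{1, 4, 8}

1: □◇p ∧ p is F. ✓
3: □◇p ∧ p is T. ✗
4: □◇p ∧ p is F. ✓
5: □◇p ∧ p is T. ✗
8: □◇p ∧ p is F. ✓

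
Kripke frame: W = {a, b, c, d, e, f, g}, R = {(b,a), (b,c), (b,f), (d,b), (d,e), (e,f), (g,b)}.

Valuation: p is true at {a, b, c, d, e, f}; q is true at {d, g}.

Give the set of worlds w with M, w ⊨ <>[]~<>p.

a: no successors, so <>[]~<>p fails. ✗
b: successors {a, c, f}; []~<>p there: a:T, c:T, f:T. ✓
c: no successors, so <>[]~<>p fails. ✗
d: successors {b, e}; []~<>p there: b:T, e:T. ✓
e: successors {f}; []~<>p there: f:T. ✓
f: no successors, so <>[]~<>p fails. ✗
g: successors {b}; []~<>p there: b:T. ✓

{b, d, e, g}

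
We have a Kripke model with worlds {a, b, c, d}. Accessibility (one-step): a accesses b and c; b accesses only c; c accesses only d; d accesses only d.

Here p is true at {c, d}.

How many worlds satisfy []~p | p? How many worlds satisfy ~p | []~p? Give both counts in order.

2 and 2

For []~p | p:
a: []~p is F, p is F. ✗
b: []~p is F, p is F. ✗
c: []~p is F, p is T. ✓
d: []~p is F, p is T. ✓
— 2 worlds.
For ~p | []~p:
a: ~p is T, []~p is F. ✓
b: ~p is T, []~p is F. ✓
c: ~p is F, []~p is F. ✗
d: ~p is F, []~p is F. ✗
— 2 worlds.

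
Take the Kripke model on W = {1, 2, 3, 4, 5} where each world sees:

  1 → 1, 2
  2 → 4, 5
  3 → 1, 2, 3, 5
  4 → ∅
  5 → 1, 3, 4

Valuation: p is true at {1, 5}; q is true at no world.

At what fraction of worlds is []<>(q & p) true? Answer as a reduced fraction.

1/5

1: successors {1, 2}; <>(q & p) there: 1:F, 2:F. ✗
2: successors {4, 5}; <>(q & p) there: 4:F, 5:F. ✗
3: successors {1, 2, 3, 5}; <>(q & p) there: 1:F, 2:F, 3:F, 5:F. ✗
4: no successors, so []<>(q & p) holds vacuously. ✓
5: successors {1, 3, 4}; <>(q & p) there: 1:F, 3:F, 4:F. ✗
That's 1 of 5 worlds, so 1/5.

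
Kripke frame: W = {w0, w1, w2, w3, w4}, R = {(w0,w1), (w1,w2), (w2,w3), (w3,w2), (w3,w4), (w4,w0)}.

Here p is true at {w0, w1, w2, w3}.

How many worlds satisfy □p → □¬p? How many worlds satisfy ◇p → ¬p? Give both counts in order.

For □p → □¬p:
w0: □p is T, □¬p is F. ✗
w1: □p is T, □¬p is F. ✗
w2: □p is T, □¬p is F. ✗
w3: □p is F, □¬p is F. ✓
w4: □p is T, □¬p is F. ✗
— 1 world.
For ◇p → ¬p:
w0: ◇p is T, ¬p is F. ✗
w1: ◇p is T, ¬p is F. ✗
w2: ◇p is T, ¬p is F. ✗
w3: ◇p is T, ¬p is F. ✗
w4: ◇p is T, ¬p is T. ✓
— 1 world.

1 and 1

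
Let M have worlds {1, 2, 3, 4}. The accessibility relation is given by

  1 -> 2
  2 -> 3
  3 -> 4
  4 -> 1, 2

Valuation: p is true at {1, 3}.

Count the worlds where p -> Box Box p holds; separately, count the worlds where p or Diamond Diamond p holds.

3 and 3

For p -> Box Box p:
1: p is T, Box Box p is T. ✓
2: p is F, Box Box p is F. ✓
3: p is T, Box Box p is F. ✗
4: p is F, Box Box p is F. ✓
— 3 worlds.
For p or Diamond Diamond p:
1: p is T, Diamond Diamond p is T. ✓
2: p is F, Diamond Diamond p is F. ✗
3: p is T, Diamond Diamond p is T. ✓
4: p is F, Diamond Diamond p is T. ✓
— 3 worlds.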